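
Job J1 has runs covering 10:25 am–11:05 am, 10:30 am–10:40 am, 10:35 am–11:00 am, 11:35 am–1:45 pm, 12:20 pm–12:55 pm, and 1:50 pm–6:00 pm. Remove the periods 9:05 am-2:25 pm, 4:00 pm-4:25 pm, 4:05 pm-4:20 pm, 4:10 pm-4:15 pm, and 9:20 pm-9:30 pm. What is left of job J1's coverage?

2:25 pm–4:00 pm, 4:25 pm–6:00 pm

A, merged: 10:25 am–11:05 am, 11:35 am–1:45 pm, 1:50 pm–6:00 pm.
B, merged: 9:05 am–2:25 pm, 4:00 pm–4:25 pm, 9:20 pm–9:30 pm.
10:25 am–11:05 am lies entirely inside B → drops out.
11:35 am–1:45 pm lies entirely inside B → drops out.
1:50 pm–6:00 pm with B removed leaves 2:25 pm–4:00 pm, 4:25 pm–6:00 pm.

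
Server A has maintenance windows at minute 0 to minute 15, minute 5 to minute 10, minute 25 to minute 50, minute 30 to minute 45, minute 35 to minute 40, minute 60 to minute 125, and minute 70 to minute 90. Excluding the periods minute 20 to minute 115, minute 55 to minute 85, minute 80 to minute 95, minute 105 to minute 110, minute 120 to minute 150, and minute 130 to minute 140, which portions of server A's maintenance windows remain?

Merge the first list: minute 0 to minute 15, minute 25 to minute 50, minute 60 to minute 125.
Merge the second list: minute 20 to minute 115, minute 120 to minute 150.
minute 0 to minute 15 is untouched.
minute 25 to minute 50 lies entirely inside B → drops out.
minute 60 to minute 125 with B removed leaves minute 115 to minute 120.

minute 0 to minute 15, minute 115 to minute 120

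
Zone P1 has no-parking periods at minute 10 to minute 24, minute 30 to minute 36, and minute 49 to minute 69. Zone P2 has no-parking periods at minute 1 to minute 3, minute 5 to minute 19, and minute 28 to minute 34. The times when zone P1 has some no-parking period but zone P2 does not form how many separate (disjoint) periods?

3

A \ B = minute 19 to minute 24, minute 34 to minute 36, minute 49 to minute 69.
That is 3 disjoint pieces.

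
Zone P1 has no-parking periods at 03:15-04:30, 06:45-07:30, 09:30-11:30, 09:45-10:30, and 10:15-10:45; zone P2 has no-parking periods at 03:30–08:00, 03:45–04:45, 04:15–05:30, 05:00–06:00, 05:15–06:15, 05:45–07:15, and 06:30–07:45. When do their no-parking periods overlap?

03:30-04:30, 06:45-07:30

Merge the first list: 03:15-04:30, 06:45-07:30, 09:30-11:30.
Merge the second list: 03:30-08:00.
03:15-04:30 meets the second set on 03:30-04:30.
06:45-07:30 meets the second set on 06:45-07:30.
09:30-11:30: no overlap with the second set.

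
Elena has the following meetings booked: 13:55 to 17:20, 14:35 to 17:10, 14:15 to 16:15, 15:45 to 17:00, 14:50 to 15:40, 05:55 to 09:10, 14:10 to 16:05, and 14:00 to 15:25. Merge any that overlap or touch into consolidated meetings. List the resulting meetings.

05:55-09:10, 13:55-17:20

Sort by start: 05:55-09:10, 13:55-17:20, 14:00-15:25, 14:10-16:05, 14:15-16:15, 14:35-17:10, 14:50-15:40, 15:45-17:00.
13:55-17:20 is disjoint → start new block.
14:00-15:25 overlaps/touches 13:55-17:20 → extend to 13:55-17:20.
14:10-16:05 overlaps/touches 13:55-17:20 → extend to 13:55-17:20.
14:15-16:15 overlaps/touches 13:55-17:20 → extend to 13:55-17:20.
14:35-17:10 overlaps/touches 13:55-17:20 → extend to 13:55-17:20.
14:50-15:40 overlaps/touches 13:55-17:20 → extend to 13:55-17:20.
15:45-17:00 overlaps/touches 13:55-17:20 → extend to 13:55-17:20.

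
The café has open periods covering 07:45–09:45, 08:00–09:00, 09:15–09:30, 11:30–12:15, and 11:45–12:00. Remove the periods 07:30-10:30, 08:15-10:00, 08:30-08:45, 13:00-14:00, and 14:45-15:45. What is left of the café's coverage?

11:30–12:15

Merge the first list: 07:45–09:45, 11:30–12:15.
Merge the second list: 07:30–10:30, 13:00–14:00, 14:45–15:45.
07:45–09:45 lies entirely inside B → drops out.
11:30–12:15 is untouched.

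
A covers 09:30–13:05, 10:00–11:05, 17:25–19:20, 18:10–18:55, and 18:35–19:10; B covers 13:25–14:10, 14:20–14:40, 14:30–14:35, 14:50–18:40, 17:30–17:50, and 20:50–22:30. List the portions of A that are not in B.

09:30–13:05, 18:40–19:20

Merge the first list: 09:30–13:05, 17:25–19:20.
Merge the second list: 13:25–14:10, 14:20–14:40, 14:50–18:40, 20:50–22:30.
09:30–13:05 is untouched.
17:25–19:20 with B removed leaves 18:40–19:20.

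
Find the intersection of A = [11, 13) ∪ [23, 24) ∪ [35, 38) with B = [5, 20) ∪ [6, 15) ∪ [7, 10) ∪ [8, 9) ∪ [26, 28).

B, merged: [5, 20), [26, 28).
[11, 13) meets the second set on [11, 13).
[23, 24): no overlap with the second set.
[35, 38): no overlap with the second set.

[11, 13)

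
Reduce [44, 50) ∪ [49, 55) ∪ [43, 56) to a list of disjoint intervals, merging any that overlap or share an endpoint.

Sort by start: [43, 56), [44, 50), [49, 55).
[44, 50) overlaps/touches [43, 56) → extend to [43, 56).
[49, 55) overlaps/touches [43, 56) → extend to [43, 56).

[43, 56)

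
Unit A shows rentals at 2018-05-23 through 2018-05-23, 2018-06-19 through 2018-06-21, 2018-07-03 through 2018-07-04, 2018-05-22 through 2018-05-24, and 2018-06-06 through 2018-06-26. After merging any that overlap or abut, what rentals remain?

2018-05-22 through 2018-05-24, 2018-06-06 through 2018-06-26, 2018-07-03 through 2018-07-04

Sort by start: 2018-05-22 through 2018-05-24, 2018-05-23 through 2018-05-23, 2018-06-06 through 2018-06-26, 2018-06-19 through 2018-06-21, 2018-07-03 through 2018-07-04.
2018-05-23 through 2018-05-23 overlaps/touches 2018-05-22 through 2018-05-24 → extend to 2018-05-22 through 2018-05-24.
2018-06-06 through 2018-06-26 is disjoint → start new block.
2018-06-19 through 2018-06-21 overlaps/touches 2018-06-06 through 2018-06-26 → extend to 2018-06-06 through 2018-06-26.
2018-07-03 through 2018-07-04 is disjoint → start new block.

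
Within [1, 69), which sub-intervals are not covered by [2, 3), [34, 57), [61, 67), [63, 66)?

[1, 2) ∪ [3, 34) ∪ [57, 61) ∪ [67, 69)

The merged coverage is [2, 3), [34, 57), [61, 67).
Complement within [1, 69): [1, 2), [3, 34), [57, 61), [67, 69).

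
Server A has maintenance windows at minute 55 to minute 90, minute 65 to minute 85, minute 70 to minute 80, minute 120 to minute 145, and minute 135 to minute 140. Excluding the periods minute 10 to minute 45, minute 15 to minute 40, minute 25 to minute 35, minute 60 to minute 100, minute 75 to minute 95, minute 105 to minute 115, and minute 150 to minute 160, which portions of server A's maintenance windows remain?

First set merges to minute 55 to minute 90, minute 120 to minute 145.
Second set merges to minute 10 to minute 45, minute 60 to minute 100, minute 105 to minute 115, minute 150 to minute 160.
minute 55 to minute 90 minus B → minute 55 to minute 60.
minute 120 to minute 145: no B overlap → unchanged.

minute 55 to minute 60, minute 120 to minute 145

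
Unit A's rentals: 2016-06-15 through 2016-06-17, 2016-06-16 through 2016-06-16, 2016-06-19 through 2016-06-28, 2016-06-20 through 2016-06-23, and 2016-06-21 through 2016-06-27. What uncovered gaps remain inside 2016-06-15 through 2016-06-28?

The merged coverage is 2016-06-15 through 2016-06-17, 2016-06-19 through 2016-06-28.
Complement within 2016-06-15 through 2016-06-28: 2016-06-18 through 2016-06-18.

2016-06-18 through 2016-06-18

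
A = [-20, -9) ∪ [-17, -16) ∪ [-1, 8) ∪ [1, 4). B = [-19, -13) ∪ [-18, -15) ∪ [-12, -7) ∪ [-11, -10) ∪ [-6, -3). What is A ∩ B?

Merge the first list: [-20, -9), [-1, 8).
Merge the second list: [-19, -13), [-12, -7), [-6, -3).
[-20, -9) ∩ B → [-19, -13), [-12, -9).
[-1, 8) meets no B interval.

[-19, -13) ∪ [-12, -9)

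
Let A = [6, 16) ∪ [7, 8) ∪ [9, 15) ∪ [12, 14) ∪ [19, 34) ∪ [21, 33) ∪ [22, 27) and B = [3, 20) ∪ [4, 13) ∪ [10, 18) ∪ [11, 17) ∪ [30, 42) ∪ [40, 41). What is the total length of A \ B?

A, merged: [6, 16), [19, 34).
B, merged: [3, 20), [30, 42).
A \ B = [20, 30).
Total: 10.

10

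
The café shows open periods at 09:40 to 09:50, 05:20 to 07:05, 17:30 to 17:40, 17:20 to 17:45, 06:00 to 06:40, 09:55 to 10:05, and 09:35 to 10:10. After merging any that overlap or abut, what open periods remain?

Sort by start: 05:20–07:05, 06:00–06:40, 09:35–10:10, 09:40–09:50, 09:55–10:05, 17:20–17:45, 17:30–17:40.
06:00–06:40 overlaps/touches 05:20–07:05 → extend to 05:20–07:05.
09:35–10:10 is disjoint → start new block.
09:40–09:50 overlaps/touches 09:35–10:10 → extend to 09:35–10:10.
09:55–10:05 overlaps/touches 09:35–10:10 → extend to 09:35–10:10.
17:20–17:45 is disjoint → start new block.
17:30–17:40 overlaps/touches 17:20–17:45 → extend to 17:20–17:45.

05:20–07:05, 09:35–10:10, 17:20–17:45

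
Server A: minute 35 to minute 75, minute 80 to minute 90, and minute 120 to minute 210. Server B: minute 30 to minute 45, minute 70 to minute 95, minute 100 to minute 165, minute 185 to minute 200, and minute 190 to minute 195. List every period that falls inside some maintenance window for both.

minute 35 to minute 45, minute 70 to minute 75, minute 80 to minute 90, minute 120 to minute 165, minute 185 to minute 200

Merge the second list: minute 30 to minute 45, minute 70 to minute 95, minute 100 to minute 165, minute 185 to minute 200.
minute 35 to minute 75 ∩ B → minute 35 to minute 45, minute 70 to minute 75.
minute 80 to minute 90 ∩ B → minute 80 to minute 90.
minute 120 to minute 210 ∩ B → minute 120 to minute 165, minute 185 to minute 200.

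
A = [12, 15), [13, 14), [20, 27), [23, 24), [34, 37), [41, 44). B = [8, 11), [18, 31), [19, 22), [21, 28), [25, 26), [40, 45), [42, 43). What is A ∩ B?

[20, 27) ∪ [41, 44)

First set merges to [12, 15), [20, 27), [34, 37), [41, 44).
Second set merges to [8, 11), [18, 31), [40, 45).
[12, 15): no overlap with the second set.
[20, 27) meets the second set on [20, 27).
[34, 37): no overlap with the second set.
[41, 44) meets the second set on [41, 44).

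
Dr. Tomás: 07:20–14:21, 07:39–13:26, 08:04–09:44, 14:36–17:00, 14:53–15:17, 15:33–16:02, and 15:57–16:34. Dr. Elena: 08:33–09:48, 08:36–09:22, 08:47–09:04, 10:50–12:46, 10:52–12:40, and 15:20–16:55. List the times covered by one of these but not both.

07:20–08:33, 09:48–10:50, 12:46–14:21, 14:36–15:20, 16:55–17:00

First set merges to 07:20–14:21, 14:36–17:00.
Second set merges to 08:33–09:48, 10:50–12:46, 15:20–16:55.
A \ B = 07:20–08:33, 09:48–10:50, 12:46–14:21, 14:36–15:20, 16:55–17:00.
B \ A = none.
Union of the two gives the symmetric difference.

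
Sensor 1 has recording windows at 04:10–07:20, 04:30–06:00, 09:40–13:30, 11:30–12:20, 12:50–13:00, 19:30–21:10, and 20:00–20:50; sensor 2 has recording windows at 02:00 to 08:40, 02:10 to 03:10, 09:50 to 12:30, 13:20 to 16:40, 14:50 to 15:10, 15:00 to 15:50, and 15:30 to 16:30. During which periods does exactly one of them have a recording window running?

A, merged: 04:10–07:20, 09:40–13:30, 19:30–21:10.
B, merged: 02:00–08:40, 09:50–12:30, 13:20–16:40.
A but not B: 09:40–09:50, 12:30–13:20, 19:30–21:10.
B but not A: 02:00–04:10, 07:20–08:40, 13:30–16:40.
Combining gives A △ B.

02:00–04:10, 07:20–08:40, 09:40–09:50, 12:30–13:20, 13:30–16:40, 19:30–21:10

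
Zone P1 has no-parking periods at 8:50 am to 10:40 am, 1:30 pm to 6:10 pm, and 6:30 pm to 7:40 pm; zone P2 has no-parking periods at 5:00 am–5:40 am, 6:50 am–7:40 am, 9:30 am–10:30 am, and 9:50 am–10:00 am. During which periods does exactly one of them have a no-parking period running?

Second set merges to 5:00 am-5:40 am, 6:50 am-7:40 am, 9:30 am-10:30 am.
A but not B: 8:50 am-9:30 am, 10:30 am-10:40 am, 1:30 pm-6:10 pm, 6:30 pm-7:40 pm.
B but not A: 5:00 am-5:40 am, 6:50 am-7:40 am.
Combining gives A △ B.

5:00 am-5:40 am, 6:50 am-7:40 am, 8:50 am-9:30 am, 10:30 am-10:40 am, 1:30 pm-6:10 pm, 6:30 pm-7:40 pm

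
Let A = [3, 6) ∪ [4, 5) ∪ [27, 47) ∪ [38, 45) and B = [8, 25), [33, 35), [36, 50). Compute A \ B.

[3, 6) ∪ [27, 33) ∪ [35, 36)

A, merged: [3, 6), [27, 47).
[3, 6): no B overlap → unchanged.
[27, 47) minus B → [27, 33), [35, 36).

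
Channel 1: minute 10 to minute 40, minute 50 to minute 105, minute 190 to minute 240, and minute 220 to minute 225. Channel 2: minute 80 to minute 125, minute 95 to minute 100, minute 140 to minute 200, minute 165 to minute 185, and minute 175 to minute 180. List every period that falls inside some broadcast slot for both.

A, merged: minute 10 to minute 40, minute 50 to minute 105, minute 190 to minute 240.
B, merged: minute 80 to minute 125, minute 140 to minute 200.
minute 10 to minute 40 meets no B interval.
minute 50 to minute 105 ∩ B → minute 80 to minute 105.
minute 190 to minute 240 ∩ B → minute 190 to minute 200.

minute 80 to minute 105, minute 190 to minute 200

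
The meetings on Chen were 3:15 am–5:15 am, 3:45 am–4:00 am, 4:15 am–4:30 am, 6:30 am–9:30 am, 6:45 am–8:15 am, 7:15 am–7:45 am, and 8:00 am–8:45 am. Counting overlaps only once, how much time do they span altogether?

5 h

Merged: 3:15 am-5:15 am, 6:30 am-9:30 am.
Lengths: 2 h + 3 h = 5 h.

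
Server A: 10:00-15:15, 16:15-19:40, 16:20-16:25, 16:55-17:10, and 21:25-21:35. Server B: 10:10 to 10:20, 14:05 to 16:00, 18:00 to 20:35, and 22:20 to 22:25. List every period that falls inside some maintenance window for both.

First set merges to 10:00–15:15, 16:15–19:40, 21:25–21:35.
10:00–15:15 ∩ B → 10:10–10:20, 14:05–15:15.
16:15–19:40 ∩ B → 18:00–19:40.
21:25–21:35 meets no B interval.

10:10–10:20, 14:05–15:15, 18:00–19:40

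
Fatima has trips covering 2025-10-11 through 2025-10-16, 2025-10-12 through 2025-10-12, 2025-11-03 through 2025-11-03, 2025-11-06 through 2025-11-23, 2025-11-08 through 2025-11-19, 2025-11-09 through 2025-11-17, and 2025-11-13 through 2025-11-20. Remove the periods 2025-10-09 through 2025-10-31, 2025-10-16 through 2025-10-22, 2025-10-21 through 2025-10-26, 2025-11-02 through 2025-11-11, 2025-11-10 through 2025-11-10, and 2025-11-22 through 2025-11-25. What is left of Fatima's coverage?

Merge the first list: 2025-10-11 through 2025-10-16, 2025-11-03 through 2025-11-03, 2025-11-06 through 2025-11-23.
Merge the second list: 2025-10-09 through 2025-10-31, 2025-11-02 through 2025-11-11, 2025-11-22 through 2025-11-25.
2025-10-11 through 2025-10-16: fully covered by B → removed.
2025-11-03 through 2025-11-03: fully covered by B → removed.
2025-11-06 through 2025-11-23 minus B → 2025-11-12 through 2025-11-21.

2025-11-12 through 2025-11-21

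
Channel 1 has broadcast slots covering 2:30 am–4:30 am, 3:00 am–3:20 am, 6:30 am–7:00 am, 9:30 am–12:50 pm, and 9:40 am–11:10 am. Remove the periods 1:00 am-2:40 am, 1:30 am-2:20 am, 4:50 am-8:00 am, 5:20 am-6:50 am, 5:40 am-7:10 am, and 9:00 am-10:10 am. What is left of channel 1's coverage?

A, merged: 2:30 am–4:30 am, 6:30 am–7:00 am, 9:30 am–12:50 pm.
B, merged: 1:00 am–2:40 am, 4:50 am–8:00 am, 9:00 am–10:10 am.
2:30 am–4:30 am minus B → 2:40 am–4:30 am.
6:30 am–7:00 am: fully covered by B → removed.
9:30 am–12:50 pm minus B → 10:10 am–12:50 pm.

2:40 am–4:30 am, 10:10 am–12:50 pm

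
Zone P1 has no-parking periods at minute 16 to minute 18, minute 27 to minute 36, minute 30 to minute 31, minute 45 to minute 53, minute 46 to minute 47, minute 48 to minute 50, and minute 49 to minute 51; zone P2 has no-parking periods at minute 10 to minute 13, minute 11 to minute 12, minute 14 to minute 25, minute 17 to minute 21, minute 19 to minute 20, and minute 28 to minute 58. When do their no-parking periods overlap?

minute 16 to minute 18, minute 28 to minute 36, minute 45 to minute 53

Merge the first list: minute 16 to minute 18, minute 27 to minute 36, minute 45 to minute 53.
Merge the second list: minute 10 to minute 13, minute 14 to minute 25, minute 28 to minute 58.
minute 16 to minute 18 ∩ B → minute 16 to minute 18.
minute 27 to minute 36 ∩ B → minute 28 to minute 36.
minute 45 to minute 53 ∩ B → minute 45 to minute 53.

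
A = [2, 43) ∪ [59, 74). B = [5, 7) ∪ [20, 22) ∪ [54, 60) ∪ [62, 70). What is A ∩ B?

[2, 43) ∩ B → [5, 7), [20, 22).
[59, 74) ∩ B → [59, 60), [62, 70).

[5, 7) ∪ [20, 22) ∪ [59, 60) ∪ [62, 70)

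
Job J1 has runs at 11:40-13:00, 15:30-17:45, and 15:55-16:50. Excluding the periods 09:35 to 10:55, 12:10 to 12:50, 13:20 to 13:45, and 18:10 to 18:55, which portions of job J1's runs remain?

A, merged: 11:40–13:00, 15:30–17:45.
11:40–13:00 with B removed leaves 11:40–12:10, 12:50–13:00.
15:30–17:45 is untouched.

11:40–12:10, 12:50–13:00, 15:30–17:45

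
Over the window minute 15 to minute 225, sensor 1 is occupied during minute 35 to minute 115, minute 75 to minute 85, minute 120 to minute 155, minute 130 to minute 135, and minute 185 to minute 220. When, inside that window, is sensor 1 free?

minute 15 to minute 35, minute 115 to minute 120, minute 155 to minute 185, minute 220 to minute 225

After merging, the occupied span is minute 35 to minute 115, minute 120 to minute 155, minute 185 to minute 220.
Gaps within minute 15 to minute 225: minute 15 to minute 35, minute 115 to minute 120, minute 155 to minute 185, minute 220 to minute 225.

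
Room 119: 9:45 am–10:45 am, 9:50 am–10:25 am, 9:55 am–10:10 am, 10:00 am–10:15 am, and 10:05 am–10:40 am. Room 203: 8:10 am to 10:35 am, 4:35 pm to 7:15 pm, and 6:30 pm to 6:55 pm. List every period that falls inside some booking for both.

9:45 am–10:35 am

Merge the first list: 9:45 am–10:45 am.
Merge the second list: 8:10 am–10:35 am, 4:35 pm–7:15 pm.
9:45 am–10:45 am overlaps B on 9:45 am–10:35 am.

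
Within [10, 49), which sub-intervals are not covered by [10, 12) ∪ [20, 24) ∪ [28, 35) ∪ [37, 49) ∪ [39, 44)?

[12, 20) ∪ [24, 28) ∪ [35, 37)

Covered (merged): [10, 12), [20, 24), [28, 35), [37, 49).
Uncovered inside [10, 49): [12, 20), [24, 28), [35, 37).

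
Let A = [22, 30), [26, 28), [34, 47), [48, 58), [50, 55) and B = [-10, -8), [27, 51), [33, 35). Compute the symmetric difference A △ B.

Merge the first list: [22, 30), [34, 47), [48, 58).
Merge the second list: [-10, -8), [27, 51).
A \ B = [22, 27), [51, 58).
B \ A = [-10, -8), [30, 34), [47, 48).
Union of the two gives the symmetric difference.

[-10, -8) ∪ [22, 27) ∪ [30, 34) ∪ [47, 48) ∪ [51, 58)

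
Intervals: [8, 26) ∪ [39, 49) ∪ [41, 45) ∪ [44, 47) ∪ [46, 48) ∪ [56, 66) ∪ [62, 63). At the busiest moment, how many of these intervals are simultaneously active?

At 44, 3 of the intervals are simultaneously active.
No point has more.

3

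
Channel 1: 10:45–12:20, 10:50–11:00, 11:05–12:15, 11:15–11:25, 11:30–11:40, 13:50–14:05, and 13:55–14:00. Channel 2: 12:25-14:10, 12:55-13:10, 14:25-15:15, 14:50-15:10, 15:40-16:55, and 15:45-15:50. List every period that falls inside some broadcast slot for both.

First set merges to 10:45-12:20, 13:50-14:05.
Second set merges to 12:25-14:10, 14:25-15:15, 15:40-16:55.
10:45-12:20: no overlap with the second set.
13:50-14:05 meets the second set on 13:50-14:05.

13:50-14:05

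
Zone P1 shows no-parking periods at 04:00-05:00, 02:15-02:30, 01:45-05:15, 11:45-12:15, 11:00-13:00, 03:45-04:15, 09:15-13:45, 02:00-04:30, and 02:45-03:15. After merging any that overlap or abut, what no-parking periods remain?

01:45-05:15, 09:15-13:45

Sort by start: 01:45-05:15, 02:00-04:30, 02:15-02:30, 02:45-03:15, 03:45-04:15, 04:00-05:00, 09:15-13:45, 11:00-13:00, 11:45-12:15.
02:00-04:30 overlaps/touches 01:45-05:15 → extend to 01:45-05:15.
02:15-02:30 overlaps/touches 01:45-05:15 → extend to 01:45-05:15.
02:45-03:15 overlaps/touches 01:45-05:15 → extend to 01:45-05:15.
03:45-04:15 overlaps/touches 01:45-05:15 → extend to 01:45-05:15.
04:00-05:00 overlaps/touches 01:45-05:15 → extend to 01:45-05:15.
09:15-13:45 is disjoint → start new block.
11:00-13:00 overlaps/touches 09:15-13:45 → extend to 09:15-13:45.
11:45-12:15 overlaps/touches 09:15-13:45 → extend to 09:15-13:45.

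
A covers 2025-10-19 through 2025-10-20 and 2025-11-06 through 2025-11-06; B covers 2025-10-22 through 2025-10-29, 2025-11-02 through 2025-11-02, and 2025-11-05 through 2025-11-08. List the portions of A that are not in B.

2025-10-19 through 2025-10-20

2025-10-19 through 2025-10-20: no B overlap → unchanged.
2025-11-06 through 2025-11-06: fully covered by B → removed.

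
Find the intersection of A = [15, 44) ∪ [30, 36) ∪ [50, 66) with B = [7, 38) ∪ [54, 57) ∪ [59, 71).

Merge the first list: [15, 44), [50, 66).
[15, 44) ∩ B → [15, 38).
[50, 66) ∩ B → [54, 57), [59, 66).

[15, 38) ∪ [54, 57) ∪ [59, 66)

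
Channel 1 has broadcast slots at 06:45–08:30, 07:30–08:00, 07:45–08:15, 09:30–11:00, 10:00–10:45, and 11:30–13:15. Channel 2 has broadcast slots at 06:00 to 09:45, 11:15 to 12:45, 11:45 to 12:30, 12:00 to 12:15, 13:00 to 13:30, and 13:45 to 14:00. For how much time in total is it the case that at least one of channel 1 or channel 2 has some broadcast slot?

7 h 30 min

First set merges to 06:45-08:30, 09:30-11:00, 11:30-13:15.
Second set merges to 06:00-09:45, 11:15-12:45, 13:00-13:30, 13:45-14:00.
A ∪ B = 06:00-11:00, 11:15-13:30, 13:45-14:00.
Total: 5 h + 2 h 15 min + 15 min = 7 h 30 min.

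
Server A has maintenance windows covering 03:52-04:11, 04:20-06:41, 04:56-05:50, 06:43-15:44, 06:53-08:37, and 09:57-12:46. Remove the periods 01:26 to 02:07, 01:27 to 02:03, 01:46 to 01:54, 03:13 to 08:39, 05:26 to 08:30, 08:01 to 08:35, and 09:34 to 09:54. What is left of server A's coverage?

First set merges to 03:52-04:11, 04:20-06:41, 06:43-15:44.
Second set merges to 01:26-02:07, 03:13-08:39, 09:34-09:54.
03:52-04:11 lies entirely inside B → drops out.
04:20-06:41 lies entirely inside B → drops out.
06:43-15:44 with B removed leaves 08:39-09:34, 09:54-15:44.

08:39-09:34, 09:54-15:44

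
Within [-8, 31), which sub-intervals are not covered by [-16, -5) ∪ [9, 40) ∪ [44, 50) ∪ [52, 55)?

The merged coverage is [-16, -5), [9, 40), [44, 50), [52, 55).
Complement within [-8, 31): [-5, 9).

[-5, 9)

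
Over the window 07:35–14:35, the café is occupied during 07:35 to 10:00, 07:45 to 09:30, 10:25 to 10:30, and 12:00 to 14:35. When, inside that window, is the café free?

10:00–10:25, 10:30–12:00

Covered (merged): 07:35–10:00, 10:25–10:30, 12:00–14:35.
Complement within 07:35–14:35: 10:00–10:25, 10:30–12:00.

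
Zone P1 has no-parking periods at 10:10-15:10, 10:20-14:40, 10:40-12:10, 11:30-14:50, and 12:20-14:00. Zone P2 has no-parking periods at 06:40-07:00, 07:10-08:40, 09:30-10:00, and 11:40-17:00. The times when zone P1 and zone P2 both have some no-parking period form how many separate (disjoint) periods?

1

Merge the first list: 10:10-15:10.
A ∩ B = 11:40-15:10.
That is 1 disjoint piece.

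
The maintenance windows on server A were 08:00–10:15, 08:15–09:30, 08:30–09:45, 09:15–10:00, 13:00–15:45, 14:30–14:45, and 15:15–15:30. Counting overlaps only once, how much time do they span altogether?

5 h

Merged: 08:00–10:15, 13:00–15:45.
Lengths: 2 h 15 min + 2 h 45 min = 5 h.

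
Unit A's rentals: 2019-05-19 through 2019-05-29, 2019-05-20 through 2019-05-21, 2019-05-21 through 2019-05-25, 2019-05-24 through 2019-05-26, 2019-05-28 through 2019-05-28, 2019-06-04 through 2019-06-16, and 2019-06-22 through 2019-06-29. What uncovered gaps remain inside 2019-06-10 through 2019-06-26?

2019-06-17 through 2019-06-21

Covered (merged): 2019-05-19 through 2019-05-29, 2019-06-04 through 2019-06-16, 2019-06-22 through 2019-06-29.
Uncovered inside 2019-06-10 through 2019-06-26: 2019-06-17 through 2019-06-21.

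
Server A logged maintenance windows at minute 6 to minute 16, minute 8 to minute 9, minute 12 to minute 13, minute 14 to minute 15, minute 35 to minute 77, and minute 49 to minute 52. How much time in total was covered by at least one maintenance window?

52 minutes

Merged: minute 6 to minute 16, minute 35 to minute 77.
Lengths: 10 minutes + 42 minutes = 52 minutes.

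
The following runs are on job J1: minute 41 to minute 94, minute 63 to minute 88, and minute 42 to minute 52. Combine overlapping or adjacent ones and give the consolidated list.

Sort by start: minute 41 to minute 94, minute 42 to minute 52, minute 63 to minute 88.
minute 42 to minute 52 overlaps/touches minute 41 to minute 94 → extend to minute 41 to minute 94.
minute 63 to minute 88 overlaps/touches minute 41 to minute 94 → extend to minute 41 to minute 94.

minute 41 to minute 94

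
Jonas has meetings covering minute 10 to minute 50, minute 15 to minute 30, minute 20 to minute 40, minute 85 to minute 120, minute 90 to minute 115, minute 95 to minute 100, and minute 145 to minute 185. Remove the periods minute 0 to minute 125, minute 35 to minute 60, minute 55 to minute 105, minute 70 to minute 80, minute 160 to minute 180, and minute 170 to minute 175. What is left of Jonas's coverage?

A, merged: minute 10 to minute 50, minute 85 to minute 120, minute 145 to minute 185.
B, merged: minute 0 to minute 125, minute 160 to minute 180.
minute 10 to minute 50: entirely removed.
minute 85 to minute 120: entirely removed.
minute 145 to minute 185 \ B = minute 145 to minute 160, minute 180 to minute 185.

minute 145 to minute 160, minute 180 to minute 185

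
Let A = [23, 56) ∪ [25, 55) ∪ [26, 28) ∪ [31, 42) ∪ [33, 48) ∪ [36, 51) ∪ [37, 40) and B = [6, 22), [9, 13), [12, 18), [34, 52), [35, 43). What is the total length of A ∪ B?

A, merged: [23, 56).
B, merged: [6, 22), [34, 52).
A ∪ B = [6, 22), [23, 56).
Total: 16 + 33 = 49.

49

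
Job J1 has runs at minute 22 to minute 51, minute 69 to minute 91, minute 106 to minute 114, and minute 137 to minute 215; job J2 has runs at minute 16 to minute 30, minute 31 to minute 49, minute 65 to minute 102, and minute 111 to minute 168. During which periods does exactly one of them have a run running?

Only in the first: minute 30 to minute 31, minute 49 to minute 51, minute 106 to minute 111, minute 168 to minute 215.
Only in the second: minute 16 to minute 22, minute 65 to minute 69, minute 91 to minute 102, minute 114 to minute 137.
Together these are the periods covered by exactly one.

minute 16 to minute 22, minute 30 to minute 31, minute 49 to minute 51, minute 65 to minute 69, minute 91 to minute 102, minute 106 to minute 111, minute 114 to minute 137, minute 168 to minute 215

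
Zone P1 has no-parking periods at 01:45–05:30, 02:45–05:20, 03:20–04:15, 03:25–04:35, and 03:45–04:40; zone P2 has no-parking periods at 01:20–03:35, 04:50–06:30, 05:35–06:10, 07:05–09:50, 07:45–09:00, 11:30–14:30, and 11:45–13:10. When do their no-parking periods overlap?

A, merged: 01:45–05:30.
B, merged: 01:20–03:35, 04:50–06:30, 07:05–09:50, 11:30–14:30.
01:45–05:30 meets the second set on 01:45–03:35, 04:50–05:30.

01:45–03:35, 04:50–05:30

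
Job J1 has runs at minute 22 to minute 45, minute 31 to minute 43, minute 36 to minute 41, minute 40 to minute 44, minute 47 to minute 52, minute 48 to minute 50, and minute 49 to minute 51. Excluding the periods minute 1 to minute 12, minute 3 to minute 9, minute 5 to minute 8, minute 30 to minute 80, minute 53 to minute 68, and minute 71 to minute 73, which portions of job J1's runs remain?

A, merged: minute 22 to minute 45, minute 47 to minute 52.
B, merged: minute 1 to minute 12, minute 30 to minute 80.
minute 22 to minute 45 minus B → minute 22 to minute 30.
minute 47 to minute 52: fully covered by B → removed.

minute 22 to minute 30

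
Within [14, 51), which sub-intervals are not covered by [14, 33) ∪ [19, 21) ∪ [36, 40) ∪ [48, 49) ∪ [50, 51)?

[33, 36) ∪ [40, 48) ∪ [49, 50)

After merging, the occupied span is [14, 33), [36, 40), [48, 49), [50, 51).
Complement within [14, 51): [33, 36), [40, 48), [49, 50).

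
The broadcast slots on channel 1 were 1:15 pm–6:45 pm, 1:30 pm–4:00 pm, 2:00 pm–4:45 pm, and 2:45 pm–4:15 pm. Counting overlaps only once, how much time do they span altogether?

Merged: 1:15 pm–6:45 pm.
Length: 5 h 30 min.

5 h 30 min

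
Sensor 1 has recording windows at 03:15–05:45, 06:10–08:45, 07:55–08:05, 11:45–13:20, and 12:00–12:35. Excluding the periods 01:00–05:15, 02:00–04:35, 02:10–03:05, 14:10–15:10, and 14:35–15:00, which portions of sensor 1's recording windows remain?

05:15–05:45, 06:10–08:45, 11:45–13:20

A, merged: 03:15–05:45, 06:10–08:45, 11:45–13:20.
B, merged: 01:00–05:15, 14:10–15:10.
03:15–05:45 minus B → 05:15–05:45.
06:10–08:45: no B overlap → unchanged.
11:45–13:20: no B overlap → unchanged.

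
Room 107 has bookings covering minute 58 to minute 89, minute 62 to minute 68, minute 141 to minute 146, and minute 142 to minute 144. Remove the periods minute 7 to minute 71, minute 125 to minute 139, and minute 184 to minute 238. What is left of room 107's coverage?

A, merged: minute 58 to minute 89, minute 141 to minute 146.
minute 58 to minute 89 minus B → minute 71 to minute 89.
minute 141 to minute 146: no B overlap → unchanged.

minute 71 to minute 89, minute 141 to minute 146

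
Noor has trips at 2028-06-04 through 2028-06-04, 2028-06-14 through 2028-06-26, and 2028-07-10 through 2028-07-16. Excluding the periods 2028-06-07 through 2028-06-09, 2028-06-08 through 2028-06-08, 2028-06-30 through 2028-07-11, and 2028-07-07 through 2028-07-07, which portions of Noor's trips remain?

2028-06-04 through 2028-06-04, 2028-06-14 through 2028-06-26, 2028-07-12 through 2028-07-16

B, merged: 2028-06-07 through 2028-06-09, 2028-06-30 through 2028-07-11.
2028-06-04 through 2028-06-04: no B overlap → unchanged.
2028-06-14 through 2028-06-26: no B overlap → unchanged.
2028-07-10 through 2028-07-16 minus B → 2028-07-12 through 2028-07-16.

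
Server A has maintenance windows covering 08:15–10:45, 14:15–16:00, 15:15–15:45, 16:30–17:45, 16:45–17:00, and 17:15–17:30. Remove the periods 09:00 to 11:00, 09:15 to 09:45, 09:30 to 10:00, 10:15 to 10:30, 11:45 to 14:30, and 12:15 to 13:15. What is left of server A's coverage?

08:15–09:00, 14:30–16:00, 16:30–17:45

A, merged: 08:15–10:45, 14:15–16:00, 16:30–17:45.
B, merged: 09:00–11:00, 11:45–14:30.
08:15–10:45 with B removed leaves 08:15–09:00.
14:15–16:00 with B removed leaves 14:30–16:00.
16:30–17:45 is untouched.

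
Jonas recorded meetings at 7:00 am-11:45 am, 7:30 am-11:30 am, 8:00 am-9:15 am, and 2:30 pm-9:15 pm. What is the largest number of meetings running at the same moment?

Sweep endpoints in order; track running count of active intervals.
Peak of 3 reached at 8:00 am.

3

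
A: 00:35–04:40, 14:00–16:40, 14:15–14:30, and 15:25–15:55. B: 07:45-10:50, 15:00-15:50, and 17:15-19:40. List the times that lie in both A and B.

A, merged: 00:35–04:40, 14:00–16:40.
00:35–04:40 falls entirely outside B.
14:00–16:40 overlaps B on 15:00–15:50.

15:00–15:50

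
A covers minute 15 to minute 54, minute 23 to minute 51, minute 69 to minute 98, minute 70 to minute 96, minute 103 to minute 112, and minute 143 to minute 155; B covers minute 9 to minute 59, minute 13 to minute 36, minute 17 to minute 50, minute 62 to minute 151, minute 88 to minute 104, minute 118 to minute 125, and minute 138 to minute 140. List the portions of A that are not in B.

minute 151 to minute 155

Merge the first list: minute 15 to minute 54, minute 69 to minute 98, minute 103 to minute 112, minute 143 to minute 155.
Merge the second list: minute 9 to minute 59, minute 62 to minute 151.
minute 15 to minute 54: entirely removed.
minute 69 to minute 98: entirely removed.
minute 103 to minute 112: entirely removed.
minute 143 to minute 155 \ B = minute 151 to minute 155.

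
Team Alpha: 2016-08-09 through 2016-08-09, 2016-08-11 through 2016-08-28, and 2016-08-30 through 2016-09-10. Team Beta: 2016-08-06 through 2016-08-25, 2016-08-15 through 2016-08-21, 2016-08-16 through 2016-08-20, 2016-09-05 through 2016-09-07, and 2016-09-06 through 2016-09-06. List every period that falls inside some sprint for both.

Merge the second list: 2016-08-06 through 2016-08-25, 2016-09-05 through 2016-09-07.
2016-08-09 through 2016-08-09 meets the second set on 2016-08-09 through 2016-08-09.
2016-08-11 through 2016-08-28 meets the second set on 2016-08-11 through 2016-08-25.
2016-08-30 through 2016-09-10 meets the second set on 2016-09-05 through 2016-09-07.

2016-08-09 through 2016-08-09, 2016-08-11 through 2016-08-25, 2016-09-05 through 2016-09-07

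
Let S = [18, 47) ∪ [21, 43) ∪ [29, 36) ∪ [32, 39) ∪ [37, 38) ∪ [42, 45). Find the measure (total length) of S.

Merged: [18, 47).
Length: 29.

29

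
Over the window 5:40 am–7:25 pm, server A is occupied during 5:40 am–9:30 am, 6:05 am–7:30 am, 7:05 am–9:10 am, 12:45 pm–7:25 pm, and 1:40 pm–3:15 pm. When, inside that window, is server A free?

Covered (merged): 5:40 am-9:30 am, 12:45 pm-7:25 pm.
Uncovered inside 5:40 am-7:25 pm: 9:30 am-12:45 pm.

9:30 am-12:45 pm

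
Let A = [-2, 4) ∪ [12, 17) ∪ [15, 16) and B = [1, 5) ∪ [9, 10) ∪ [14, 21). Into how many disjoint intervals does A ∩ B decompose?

Merge the first list: [-2, 4), [12, 17).
A ∩ B = [1, 4), [14, 17).
That is 2 disjoint pieces.

2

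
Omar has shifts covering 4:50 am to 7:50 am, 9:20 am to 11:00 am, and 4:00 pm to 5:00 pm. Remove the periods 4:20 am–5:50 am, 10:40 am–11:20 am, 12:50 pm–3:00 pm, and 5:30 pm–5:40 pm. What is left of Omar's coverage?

4:50 am–7:50 am minus B → 5:50 am–7:50 am.
9:20 am–11:00 am minus B → 9:20 am–10:40 am.
4:00 pm–5:00 pm: no B overlap → unchanged.

5:50 am–7:50 am, 9:20 am–10:40 am, 4:00 pm–5:00 pm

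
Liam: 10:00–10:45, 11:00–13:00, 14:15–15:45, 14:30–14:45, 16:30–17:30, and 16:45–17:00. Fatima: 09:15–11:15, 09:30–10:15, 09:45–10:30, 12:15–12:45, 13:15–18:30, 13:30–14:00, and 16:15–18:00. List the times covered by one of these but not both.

Merge the first list: 10:00–10:45, 11:00–13:00, 14:15–15:45, 16:30–17:30.
Merge the second list: 09:15–11:15, 12:15–12:45, 13:15–18:30.
A \ B = 11:15–12:15, 12:45–13:00.
B \ A = 09:15–10:00, 10:45–11:00, 13:15–14:15, 15:45–16:30, 17:30–18:30.
Union of the two gives the symmetric difference.

09:15–10:00, 10:45–11:00, 11:15–12:15, 12:45–13:00, 13:15–14:15, 15:45–16:30, 17:30–18:30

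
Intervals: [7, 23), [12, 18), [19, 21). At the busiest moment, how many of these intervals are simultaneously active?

Sweep endpoints in order; track running count of active intervals.
Peak of 2 reached at 12.

2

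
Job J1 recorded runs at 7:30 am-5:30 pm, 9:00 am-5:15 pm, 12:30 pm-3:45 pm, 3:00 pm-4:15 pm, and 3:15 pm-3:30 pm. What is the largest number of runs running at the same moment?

Sweep endpoints in order; track running count of active intervals.
Peak of 5 reached at 3:15 pm.

5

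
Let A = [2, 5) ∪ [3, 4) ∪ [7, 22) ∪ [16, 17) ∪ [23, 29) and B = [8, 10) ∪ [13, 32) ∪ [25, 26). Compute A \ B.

[2, 5) ∪ [7, 8) ∪ [10, 13)

Merge the first list: [2, 5), [7, 22), [23, 29).
Merge the second list: [8, 10), [13, 32).
[2, 5): no B overlap → unchanged.
[7, 22) minus B → [7, 8), [10, 13).
[23, 29): fully covered by B → removed.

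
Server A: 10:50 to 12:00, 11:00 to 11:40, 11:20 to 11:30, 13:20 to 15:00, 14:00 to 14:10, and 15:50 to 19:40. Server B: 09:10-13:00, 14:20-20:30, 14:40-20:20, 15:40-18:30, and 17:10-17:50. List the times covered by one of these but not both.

First set merges to 10:50–12:00, 13:20–15:00, 15:50–19:40.
Second set merges to 09:10–13:00, 14:20–20:30.
Only in the first: 13:20–14:20.
Only in the second: 09:10–10:50, 12:00–13:00, 15:00–15:50, 19:40–20:30.
Together these are the periods covered by exactly one.

09:10–10:50, 12:00–13:00, 13:20–14:20, 15:00–15:50, 19:40–20:30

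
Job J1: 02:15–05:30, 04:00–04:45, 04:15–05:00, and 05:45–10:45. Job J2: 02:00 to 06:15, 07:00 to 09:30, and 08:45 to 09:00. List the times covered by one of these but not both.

A, merged: 02:15-05:30, 05:45-10:45.
B, merged: 02:00-06:15, 07:00-09:30.
A but not B: 06:15-07:00, 09:30-10:45.
B but not A: 02:00-02:15, 05:30-05:45.
Combining gives A △ B.

02:00-02:15, 05:30-05:45, 06:15-07:00, 09:30-10:45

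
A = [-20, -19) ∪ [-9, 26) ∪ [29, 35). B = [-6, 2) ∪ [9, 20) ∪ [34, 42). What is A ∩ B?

[-6, 2) ∪ [9, 20) ∪ [34, 35)

[-20, -19) falls entirely outside B.
[-9, 26) overlaps B on [-6, 2), [9, 20).
[29, 35) overlaps B on [34, 35).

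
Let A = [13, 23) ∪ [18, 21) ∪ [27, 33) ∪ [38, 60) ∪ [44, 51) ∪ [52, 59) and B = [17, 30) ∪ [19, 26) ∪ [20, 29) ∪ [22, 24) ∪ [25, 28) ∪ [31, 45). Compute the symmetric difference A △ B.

[13, 17) ∪ [23, 27) ∪ [30, 31) ∪ [33, 38) ∪ [45, 60)

First set merges to [13, 23), [27, 33), [38, 60).
Second set merges to [17, 30), [31, 45).
A \ B = [13, 17), [30, 31), [45, 60).
B \ A = [23, 27), [33, 38).
Union of the two gives the symmetric difference.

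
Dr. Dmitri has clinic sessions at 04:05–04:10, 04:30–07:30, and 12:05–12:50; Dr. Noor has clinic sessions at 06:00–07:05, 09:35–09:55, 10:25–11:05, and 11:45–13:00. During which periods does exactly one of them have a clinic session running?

04:05–04:10, 04:30–06:00, 07:05–07:30, 09:35–09:55, 10:25–11:05, 11:45–12:05, 12:50–13:00

A but not B: 04:05–04:10, 04:30–06:00, 07:05–07:30.
B but not A: 09:35–09:55, 10:25–11:05, 11:45–12:05, 12:50–13:00.
Combining gives A △ B.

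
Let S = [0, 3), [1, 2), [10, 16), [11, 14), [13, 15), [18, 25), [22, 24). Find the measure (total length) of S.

Merged: [0, 3), [10, 16), [18, 25).
Lengths: 3 + 6 + 7 = 16.

16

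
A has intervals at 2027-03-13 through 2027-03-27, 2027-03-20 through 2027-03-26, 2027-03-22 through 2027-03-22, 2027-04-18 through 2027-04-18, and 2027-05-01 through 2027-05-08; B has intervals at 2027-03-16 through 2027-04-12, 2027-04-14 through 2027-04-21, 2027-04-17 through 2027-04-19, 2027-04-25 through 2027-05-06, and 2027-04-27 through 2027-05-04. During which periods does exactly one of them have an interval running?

Merge the first list: 2027-03-13 through 2027-03-27, 2027-04-18 through 2027-04-18, 2027-05-01 through 2027-05-08.
Merge the second list: 2027-03-16 through 2027-04-12, 2027-04-14 through 2027-04-21, 2027-04-25 through 2027-05-06.
A \ B = 2027-03-13 through 2027-03-15, 2027-05-07 through 2027-05-08.
B \ A = 2027-03-28 through 2027-04-12, 2027-04-14 through 2027-04-17, 2027-04-19 through 2027-04-21, 2027-04-25 through 2027-04-30.
Union of the two gives the symmetric difference.

2027-03-13 through 2027-03-15, 2027-03-28 through 2027-04-12, 2027-04-14 through 2027-04-17, 2027-04-19 through 2027-04-21, 2027-04-25 through 2027-04-30, 2027-05-07 through 2027-05-08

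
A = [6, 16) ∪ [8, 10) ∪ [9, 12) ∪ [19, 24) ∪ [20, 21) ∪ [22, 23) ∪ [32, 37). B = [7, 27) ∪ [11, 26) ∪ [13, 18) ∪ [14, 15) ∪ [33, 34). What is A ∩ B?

First set merges to [6, 16), [19, 24), [32, 37).
Second set merges to [7, 27), [33, 34).
[6, 16) meets the second set on [7, 16).
[19, 24) meets the second set on [19, 24).
[32, 37) meets the second set on [33, 34).

[7, 16) ∪ [19, 24) ∪ [33, 34)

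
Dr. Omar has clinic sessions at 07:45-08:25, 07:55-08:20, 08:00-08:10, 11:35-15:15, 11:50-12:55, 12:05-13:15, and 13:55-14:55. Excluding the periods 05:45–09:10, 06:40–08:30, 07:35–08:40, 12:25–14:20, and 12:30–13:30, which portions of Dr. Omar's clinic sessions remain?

Merge the first list: 07:45–08:25, 11:35–15:15.
Merge the second list: 05:45–09:10, 12:25–14:20.
07:45–08:25 lies entirely inside B → drops out.
11:35–15:15 with B removed leaves 11:35–12:25, 14:20–15:15.

11:35–12:25, 14:20–15:15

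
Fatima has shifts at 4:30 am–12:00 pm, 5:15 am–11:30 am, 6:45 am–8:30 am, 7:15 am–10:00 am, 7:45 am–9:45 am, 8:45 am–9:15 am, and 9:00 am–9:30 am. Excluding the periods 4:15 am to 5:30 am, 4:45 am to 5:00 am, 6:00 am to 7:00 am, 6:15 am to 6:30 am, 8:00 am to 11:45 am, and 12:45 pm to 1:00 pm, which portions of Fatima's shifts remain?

5:30 am–6:00 am, 7:00 am–8:00 am, 11:45 am–12:00 pm

First set merges to 4:30 am–12:00 pm.
Second set merges to 4:15 am–5:30 am, 6:00 am–7:00 am, 8:00 am–11:45 am, 12:45 pm–1:00 pm.
4:30 am–12:00 pm minus B → 5:30 am–6:00 am, 7:00 am–8:00 am, 11:45 am–12:00 pm.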